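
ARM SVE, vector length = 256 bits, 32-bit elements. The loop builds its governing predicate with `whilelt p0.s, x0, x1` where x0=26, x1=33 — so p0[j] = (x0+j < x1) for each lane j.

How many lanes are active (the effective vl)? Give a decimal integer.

256-bit reg / 32-bit elem → 8 lanes
whilelt: lane j active iff 26+j < 33 → j < 7 → 7 active

vl = 7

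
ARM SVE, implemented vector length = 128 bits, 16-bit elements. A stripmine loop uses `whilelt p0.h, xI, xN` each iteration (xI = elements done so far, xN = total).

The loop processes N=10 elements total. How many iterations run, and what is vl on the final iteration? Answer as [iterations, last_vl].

[iterations, last_vl] = [2, 2]

128-bit reg / 16-bit elem → 8 lanes
10 elements at 8/iter → 2 passes, remainder 2 on the last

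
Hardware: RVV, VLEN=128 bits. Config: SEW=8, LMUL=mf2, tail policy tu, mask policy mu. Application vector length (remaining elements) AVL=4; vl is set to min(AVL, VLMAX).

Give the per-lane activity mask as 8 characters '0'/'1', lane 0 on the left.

predicate = 11110000

VLMAX = (128 × 1/2) / 8 = 8 lanes
vl ← min(4, 8) = 4
bits (lane 0 leftmost): 11110000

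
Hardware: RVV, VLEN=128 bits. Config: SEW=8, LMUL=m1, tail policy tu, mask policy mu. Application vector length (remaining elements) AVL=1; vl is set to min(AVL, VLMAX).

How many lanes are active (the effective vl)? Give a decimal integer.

VLMAX = (128 × 1) / 8 = 16 lanes
vl = min(AVL, VLMAX) = min(1, 16) = 1

vl = 1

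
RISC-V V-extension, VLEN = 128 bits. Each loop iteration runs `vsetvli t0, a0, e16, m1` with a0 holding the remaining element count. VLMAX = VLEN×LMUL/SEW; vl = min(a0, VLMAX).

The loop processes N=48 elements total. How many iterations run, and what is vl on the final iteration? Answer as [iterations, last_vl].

[iterations, last_vl] = [6, 8]

VLMAX = (128 × 1) / 16 = 8 lanes
N=48: ⌈48/8⌉ = 6 iters; last vl = 48 − 5×8 = 8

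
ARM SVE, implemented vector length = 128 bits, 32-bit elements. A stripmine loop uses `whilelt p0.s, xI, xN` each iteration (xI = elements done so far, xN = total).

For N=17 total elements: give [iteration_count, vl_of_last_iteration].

[iterations, last_vl] = [5, 1]

register lanes = 128/32 = 4
N=17: ⌈17/4⌉ = 5 iters; last vl = 17 − 4×4 = 1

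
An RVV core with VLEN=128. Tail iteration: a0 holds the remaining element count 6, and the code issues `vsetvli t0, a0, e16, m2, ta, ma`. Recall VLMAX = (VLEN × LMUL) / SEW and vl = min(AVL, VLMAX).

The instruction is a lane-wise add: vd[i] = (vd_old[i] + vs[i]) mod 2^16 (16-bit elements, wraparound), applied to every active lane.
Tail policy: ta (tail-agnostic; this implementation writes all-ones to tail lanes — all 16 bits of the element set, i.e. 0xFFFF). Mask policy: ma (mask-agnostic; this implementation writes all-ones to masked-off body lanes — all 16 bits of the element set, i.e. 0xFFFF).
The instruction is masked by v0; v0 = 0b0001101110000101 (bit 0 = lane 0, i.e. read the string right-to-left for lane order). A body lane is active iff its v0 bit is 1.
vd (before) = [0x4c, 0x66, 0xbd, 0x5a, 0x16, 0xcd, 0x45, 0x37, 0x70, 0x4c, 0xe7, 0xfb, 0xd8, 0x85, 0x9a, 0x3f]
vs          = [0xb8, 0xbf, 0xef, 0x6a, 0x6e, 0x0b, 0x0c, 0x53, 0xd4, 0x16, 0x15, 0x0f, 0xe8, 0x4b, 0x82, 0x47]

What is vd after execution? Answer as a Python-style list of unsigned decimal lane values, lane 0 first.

VLMAX = (128 × 2) / 16 = 16 lanes
vl ← min(6, 16) = 6
lane  0: add(0x4c,0xb8) ⇒ 0x104
lane  1: mask-off/ones ⇒ 0xffff
lane  2: add(0xbd,0xef) ⇒ 0x1ac
lane  3: mask-off/ones ⇒ 0xffff
lane  4: mask-off/ones ⇒ 0xffff
lane  5: mask-off/ones ⇒ 0xffff
lane  6: tail/ones ⇒ 0xffff
lane  7: tail/ones ⇒ 0xffff
lane  8: tail/ones ⇒ 0xffff
lane  9: tail/ones ⇒ 0xffff
lane 10: tail/ones ⇒ 0xffff
lane 11: tail/ones ⇒ 0xffff
lane 12: tail/ones ⇒ 0xffff
lane 13: tail/ones ⇒ 0xffff
lane 14: tail/ones ⇒ 0xffff
lane 15: tail/ones ⇒ 0xffff

vd = [260, 65535, 428, 65535, 65535, 65535, 65535, 65535, 65535, 65535, 65535, 65535, 65535, 65535, 65535, 65535]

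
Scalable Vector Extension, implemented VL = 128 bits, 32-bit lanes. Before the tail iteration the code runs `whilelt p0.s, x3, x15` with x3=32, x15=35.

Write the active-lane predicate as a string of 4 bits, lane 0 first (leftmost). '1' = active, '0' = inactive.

predicate = 1110

128-bit reg / 32-bit elem → 4 lanes
whilelt: lane j active iff 32+j < 35 → j < 3 → 3 active
bits (lane 0 leftmost): 1110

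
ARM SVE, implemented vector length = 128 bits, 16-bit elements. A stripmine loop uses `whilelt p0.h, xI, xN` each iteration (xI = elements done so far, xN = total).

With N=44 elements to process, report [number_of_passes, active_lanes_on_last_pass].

register lanes = 128/16 = 8
iterations = ceil(44/8) = 6; final-pass vl = 4

[iterations, last_vl] = [6, 4]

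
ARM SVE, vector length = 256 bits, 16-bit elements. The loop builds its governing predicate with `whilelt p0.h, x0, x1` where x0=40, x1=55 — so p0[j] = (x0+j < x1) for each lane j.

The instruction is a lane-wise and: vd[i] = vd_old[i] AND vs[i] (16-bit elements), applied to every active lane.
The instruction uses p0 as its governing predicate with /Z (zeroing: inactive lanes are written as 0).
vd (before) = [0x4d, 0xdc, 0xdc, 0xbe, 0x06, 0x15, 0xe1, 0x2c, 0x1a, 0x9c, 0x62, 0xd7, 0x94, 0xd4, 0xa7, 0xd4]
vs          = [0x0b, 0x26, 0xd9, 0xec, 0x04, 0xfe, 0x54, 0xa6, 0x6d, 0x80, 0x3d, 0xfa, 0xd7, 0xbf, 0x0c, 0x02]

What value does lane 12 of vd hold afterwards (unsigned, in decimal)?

lane count: 256 div 16 = 16
p0[j] = (40+j < 55); true for j=0..14 → 15 lanes set
lane  0: and(0x4d,0x0b) ⇒ 0x09
lane  1: and(0xdc,0x26) ⇒ 0x04
lane  2: and(0xdc,0xd9) ⇒ 0xd8
lane  3: and(0xbe,0xec) ⇒ 0xac
lane  4: and(0x06,0x04) ⇒ 0x04
lane  5: and(0x15,0xfe) ⇒ 0x14
lane  6: and(0xe1,0x54) ⇒ 0x40
lane  7: and(0x2c,0xa6) ⇒ 0x24
lane  8: and(0x1a,0x6d) ⇒ 0x08
lane  9: and(0x9c,0x80) ⇒ 0x80
lane 10: and(0x62,0x3d) ⇒ 0x20
lane 11: and(0xd7,0xfa) ⇒ 0xd2
lane 12: and(0x94,0xd7) ⇒ 0x94
lane 13: and(0xd4,0xbf) ⇒ 0x94
lane 14: and(0xa7,0x0c) ⇒ 0x04
lane 15: tail/zero ⇒ 0x00

vd[12] = 148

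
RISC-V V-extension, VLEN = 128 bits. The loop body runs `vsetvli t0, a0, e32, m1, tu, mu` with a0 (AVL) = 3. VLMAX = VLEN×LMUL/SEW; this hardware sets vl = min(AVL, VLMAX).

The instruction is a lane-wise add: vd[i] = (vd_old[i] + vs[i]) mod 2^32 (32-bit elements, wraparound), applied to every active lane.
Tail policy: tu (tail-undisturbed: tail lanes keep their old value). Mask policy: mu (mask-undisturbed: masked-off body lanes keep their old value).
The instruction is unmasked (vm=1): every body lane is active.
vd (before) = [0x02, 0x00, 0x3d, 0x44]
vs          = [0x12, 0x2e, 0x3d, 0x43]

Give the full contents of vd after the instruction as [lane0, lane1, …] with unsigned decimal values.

vd = [20, 46, 122, 68]

lanes per group: 128·1/32 = 4
vl ← min(3, 4) = 3
lane  0: add(0x02,0x12) ⇒ 0x14
lane  1: add(0x00,0x2e) ⇒ 0x2e
lane  2: add(0x3d,0x3d) ⇒ 0x7a
lane  3: tail/keep ⇒ 0x44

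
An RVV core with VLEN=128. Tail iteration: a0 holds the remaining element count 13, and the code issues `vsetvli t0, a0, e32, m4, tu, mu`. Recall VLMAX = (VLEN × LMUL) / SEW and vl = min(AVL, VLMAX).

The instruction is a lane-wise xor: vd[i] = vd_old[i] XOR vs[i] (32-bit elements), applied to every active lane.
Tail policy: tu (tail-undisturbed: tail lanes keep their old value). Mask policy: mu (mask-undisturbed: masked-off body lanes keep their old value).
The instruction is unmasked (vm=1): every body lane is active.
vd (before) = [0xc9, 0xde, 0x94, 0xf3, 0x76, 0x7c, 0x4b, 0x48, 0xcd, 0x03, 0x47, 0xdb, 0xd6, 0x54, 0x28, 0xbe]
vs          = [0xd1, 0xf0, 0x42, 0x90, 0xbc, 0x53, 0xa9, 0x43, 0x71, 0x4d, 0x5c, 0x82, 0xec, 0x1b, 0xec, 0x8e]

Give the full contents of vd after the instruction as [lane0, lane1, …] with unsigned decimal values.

vd = [24, 46, 214, 99, 202, 47, 226, 11, 188, 78, 27, 89, 58, 84, 40, 190]

lanes per group: 128·4/32 = 16
vl ← min(13, 16) = 13
[0] xor(0xc9,0xd1) = 0x18
[1] xor(0xde,0xf0) = 0x2e
[2] xor(0x94,0x42) = 0xd6
[3] xor(0xf3,0x90) = 0x63
[4] xor(0x76,0xbc) = 0xca
[5] xor(0x7c,0x53) = 0x2f
[6] xor(0x4b,0xa9) = 0xe2
[7] xor(0x48,0x43) = 0x0b
[8] xor(0xcd,0x71) = 0xbc
[9] xor(0x03,0x4d) = 0x4e
[10] xor(0x47,0x5c) = 0x1b
[11] xor(0xdb,0x82) = 0x59
[12] xor(0xd6,0xec) = 0x3a
[13] tail/keep = 0x54
[14] tail/keep = 0x28
[15] tail/keep = 0xbe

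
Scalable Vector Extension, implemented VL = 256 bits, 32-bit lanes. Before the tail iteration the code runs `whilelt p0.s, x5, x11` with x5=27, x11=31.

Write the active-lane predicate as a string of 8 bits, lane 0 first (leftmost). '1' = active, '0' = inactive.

256-bit reg / 32-bit elem → 8 lanes
whilelt: lane j active iff 27+j < 31 → j < 4 → 4 active
bits (lane 0 leftmost): 11110000

predicate = 11110000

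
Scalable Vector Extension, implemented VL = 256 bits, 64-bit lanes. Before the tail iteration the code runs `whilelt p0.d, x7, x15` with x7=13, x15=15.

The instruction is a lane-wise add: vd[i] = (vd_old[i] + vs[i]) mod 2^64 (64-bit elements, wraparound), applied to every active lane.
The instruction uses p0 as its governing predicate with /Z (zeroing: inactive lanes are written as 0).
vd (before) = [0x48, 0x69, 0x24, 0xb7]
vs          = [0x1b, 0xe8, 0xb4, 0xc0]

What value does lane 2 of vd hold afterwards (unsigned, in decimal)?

vd[2] = 0

register lanes = 256/64 = 4
p0[j] = (13+j < 15); true for j=0..1 → 2 lanes set
lane  0: add(0x48,0x1b) ⇒ 0x63
lane  1: add(0x69,0xe8) ⇒ 0x151
lane  2: tail/zero ⇒ 0x00
lane  3: tail/zero ⇒ 0x00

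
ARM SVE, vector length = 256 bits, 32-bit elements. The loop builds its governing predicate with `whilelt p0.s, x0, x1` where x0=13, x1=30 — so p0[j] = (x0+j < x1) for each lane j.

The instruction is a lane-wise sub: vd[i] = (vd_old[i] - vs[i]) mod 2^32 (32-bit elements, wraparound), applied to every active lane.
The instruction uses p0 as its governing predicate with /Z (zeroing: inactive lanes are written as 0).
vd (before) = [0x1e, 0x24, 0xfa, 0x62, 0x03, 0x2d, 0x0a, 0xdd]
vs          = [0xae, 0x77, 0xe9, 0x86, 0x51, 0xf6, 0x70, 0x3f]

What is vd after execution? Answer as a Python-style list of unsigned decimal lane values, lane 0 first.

256-bit reg / 32-bit elem → 8 lanes
p0[j] = (13+j < 30); true for j=0..7 → 8 lanes set
[0] sub(0x1e,0xae) = 0xffffff70
[1] sub(0x24,0x77) = 0xffffffad
[2] sub(0xfa,0xe9) = 0x11
[3] sub(0x62,0x86) = 0xffffffdc
[4] sub(0x03,0x51) = 0xffffffb2
[5] sub(0x2d,0xf6) = 0xffffff37
[6] sub(0x0a,0x70) = 0xffffff9a
[7] sub(0xdd,0x3f) = 0x9e

vd = [4294967152, 4294967213, 17, 4294967260, 4294967218, 4294967095, 4294967194, 158]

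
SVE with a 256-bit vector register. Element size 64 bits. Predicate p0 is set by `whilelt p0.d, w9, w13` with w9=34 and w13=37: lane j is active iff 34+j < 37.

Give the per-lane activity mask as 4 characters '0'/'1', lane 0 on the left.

256-bit reg / 64-bit elem → 4 lanes
p0[j] = (34+j < 37); true for j=0..2 → 3 lanes set
bits (lane 0 leftmost): 1110

predicate = 1110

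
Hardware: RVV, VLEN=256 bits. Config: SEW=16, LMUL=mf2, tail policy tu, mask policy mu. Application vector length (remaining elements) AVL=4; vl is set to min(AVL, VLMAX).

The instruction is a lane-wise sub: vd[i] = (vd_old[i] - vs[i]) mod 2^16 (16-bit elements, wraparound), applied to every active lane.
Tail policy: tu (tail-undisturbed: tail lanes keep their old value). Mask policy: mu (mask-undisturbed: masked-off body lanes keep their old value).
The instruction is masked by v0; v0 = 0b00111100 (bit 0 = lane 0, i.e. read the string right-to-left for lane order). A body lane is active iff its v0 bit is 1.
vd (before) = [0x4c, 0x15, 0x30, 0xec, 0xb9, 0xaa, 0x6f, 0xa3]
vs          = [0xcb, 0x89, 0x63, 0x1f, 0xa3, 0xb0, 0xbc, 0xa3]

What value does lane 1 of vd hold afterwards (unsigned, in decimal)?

VLMAX = VLEN×LMUL/SEW = 256×1/2/16 = 8
AVL=4 ≤ VLMAX=8, so vl = 4
lane  0: mask-off/keep ⇒ 0x4c
lane  1: mask-off/keep ⇒ 0x15
lane  2: sub(0x30,0x63) ⇒ 0xffcd
lane  3: sub(0xec,0x1f) ⇒ 0xcd
lane  4: tail/keep ⇒ 0xb9
lane  5: tail/keep ⇒ 0xaa
lane  6: tail/keep ⇒ 0x6f
lane  7: tail/keep ⇒ 0xa3

vd[1] = 21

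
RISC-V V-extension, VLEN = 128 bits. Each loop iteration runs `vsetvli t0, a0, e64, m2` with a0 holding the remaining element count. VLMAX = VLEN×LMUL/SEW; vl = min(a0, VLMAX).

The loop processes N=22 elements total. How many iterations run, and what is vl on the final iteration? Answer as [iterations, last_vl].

VLMAX = VLEN×LMUL/SEW = 128×2/64 = 4
N=22: ⌈22/4⌉ = 6 iters; last vl = 22 − 5×4 = 2

[iterations, last_vl] = [6, 2]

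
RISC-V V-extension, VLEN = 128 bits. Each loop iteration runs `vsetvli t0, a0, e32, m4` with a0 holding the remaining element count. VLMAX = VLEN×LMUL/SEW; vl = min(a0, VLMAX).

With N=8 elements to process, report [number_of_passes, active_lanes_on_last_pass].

[iterations, last_vl] = [1, 8]

lanes per group: 128·4/32 = 16
8 elements at 16/iter → 1 passes, remainder 8 on the last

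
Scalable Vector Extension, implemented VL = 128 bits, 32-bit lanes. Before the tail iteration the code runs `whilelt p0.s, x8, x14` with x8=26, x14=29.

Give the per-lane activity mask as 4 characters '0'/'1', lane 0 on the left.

lane count: 128 div 32 = 4
active while 26+j < 29, i.e. j ∈ [0,3) capped at 4 ⇒ 3
bits (lane 0 leftmost): 1110

predicate = 1110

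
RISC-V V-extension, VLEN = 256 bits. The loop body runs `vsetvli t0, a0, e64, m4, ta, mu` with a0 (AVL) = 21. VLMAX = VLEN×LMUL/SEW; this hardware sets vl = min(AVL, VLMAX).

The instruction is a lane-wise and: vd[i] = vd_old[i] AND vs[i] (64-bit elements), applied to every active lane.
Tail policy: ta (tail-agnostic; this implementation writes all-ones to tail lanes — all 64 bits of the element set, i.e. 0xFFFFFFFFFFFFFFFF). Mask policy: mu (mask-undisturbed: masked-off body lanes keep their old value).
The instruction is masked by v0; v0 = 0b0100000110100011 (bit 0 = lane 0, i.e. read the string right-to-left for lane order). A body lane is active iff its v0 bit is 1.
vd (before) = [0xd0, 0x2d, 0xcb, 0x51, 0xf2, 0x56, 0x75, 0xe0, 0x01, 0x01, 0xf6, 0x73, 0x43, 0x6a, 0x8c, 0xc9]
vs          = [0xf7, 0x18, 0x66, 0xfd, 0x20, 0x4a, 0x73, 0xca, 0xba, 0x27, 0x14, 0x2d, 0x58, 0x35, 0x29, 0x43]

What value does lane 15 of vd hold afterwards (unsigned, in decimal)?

vd[15] = 201

VLMAX = VLEN×LMUL/SEW = 256×4/64 = 16
vl = min(AVL, VLMAX) = min(21, 16) = 16
[0] and(0xd0,0xf7) = 0xd0
[1] and(0x2d,0x18) = 0x08
[2] mask-off/keep = 0xcb
[3] mask-off/keep = 0x51
[4] mask-off/keep = 0xf2
[5] and(0x56,0x4a) = 0x42
[6] mask-off/keep = 0x75
[7] and(0xe0,0xca) = 0xc0
[8] and(0x01,0xba) = 0x00
[9] mask-off/keep = 0x01
[10] mask-off/keep = 0xf6
[11] mask-off/keep = 0x73
[12] mask-off/keep = 0x43
[13] mask-off/keep = 0x6a
[14] and(0x8c,0x29) = 0x08
[15] mask-off/keep = 0xc9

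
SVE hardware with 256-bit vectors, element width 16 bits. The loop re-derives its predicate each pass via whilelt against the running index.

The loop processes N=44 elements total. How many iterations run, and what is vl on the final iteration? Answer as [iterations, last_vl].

[iterations, last_vl] = [3, 12]

lane count: 256 div 16 = 16
iterations = ceil(44/16) = 3; final-pass vl = 12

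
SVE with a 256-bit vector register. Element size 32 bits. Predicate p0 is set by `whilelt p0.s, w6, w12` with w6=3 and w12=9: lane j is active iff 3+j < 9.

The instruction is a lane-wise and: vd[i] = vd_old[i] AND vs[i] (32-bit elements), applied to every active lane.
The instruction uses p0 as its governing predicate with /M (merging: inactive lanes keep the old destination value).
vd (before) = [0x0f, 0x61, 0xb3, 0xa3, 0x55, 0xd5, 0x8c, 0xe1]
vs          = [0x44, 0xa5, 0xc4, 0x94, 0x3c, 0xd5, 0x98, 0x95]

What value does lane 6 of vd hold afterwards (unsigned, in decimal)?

vd[6] = 140

register lanes = 256/32 = 8
p0[j] = (3+j < 9); true for j=0..5 → 6 lanes set
lane  0: and(0x0f,0x44) ⇒ 0x04
lane  1: and(0x61,0xa5) ⇒ 0x21
lane  2: and(0xb3,0xc4) ⇒ 0x80
lane  3: and(0xa3,0x94) ⇒ 0x80
lane  4: and(0x55,0x3c) ⇒ 0x14
lane  5: and(0xd5,0xd5) ⇒ 0xd5
lane  6: tail/keep ⇒ 0x8c
lane  7: tail/keep ⇒ 0xe1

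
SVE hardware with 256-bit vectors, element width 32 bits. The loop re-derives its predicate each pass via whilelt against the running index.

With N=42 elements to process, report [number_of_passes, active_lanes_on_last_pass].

[iterations, last_vl] = [6, 2]

lane count: 256 div 32 = 8
iterations = ceil(42/8) = 6; final-pass vl = 2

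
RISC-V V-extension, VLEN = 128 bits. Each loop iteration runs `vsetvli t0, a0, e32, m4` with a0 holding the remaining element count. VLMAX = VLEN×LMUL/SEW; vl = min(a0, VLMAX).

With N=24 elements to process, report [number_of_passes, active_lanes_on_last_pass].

[iterations, last_vl] = [2, 8]

VLMAX = (128 × 4) / 32 = 16 lanes
N=24: ⌈24/16⌉ = 2 iters; last vl = 24 − 1×16 = 8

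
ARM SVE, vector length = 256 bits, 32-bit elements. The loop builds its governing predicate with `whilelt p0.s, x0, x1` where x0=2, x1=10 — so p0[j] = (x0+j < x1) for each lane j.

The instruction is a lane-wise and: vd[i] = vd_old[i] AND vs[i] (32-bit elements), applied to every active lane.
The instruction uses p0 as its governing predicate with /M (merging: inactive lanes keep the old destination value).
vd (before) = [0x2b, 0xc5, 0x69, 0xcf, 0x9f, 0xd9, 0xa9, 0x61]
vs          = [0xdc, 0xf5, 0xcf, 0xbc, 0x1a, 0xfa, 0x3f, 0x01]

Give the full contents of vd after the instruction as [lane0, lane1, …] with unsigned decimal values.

vd = [8, 197, 73, 140, 26, 216, 41, 1]

lane count: 256 div 32 = 8
p0[j] = (2+j < 10); true for j=0..7 → 8 lanes set
vd[0] and(0x2b,0xdc) -> 0x08
vd[1] and(0xc5,0xf5) -> 0xc5
vd[2] and(0x69,0xcf) -> 0x49
vd[3] and(0xcf,0xbc) -> 0x8c
vd[4] and(0x9f,0x1a) -> 0x1a
vd[5] and(0xd9,0xfa) -> 0xd8
vd[6] and(0xa9,0x3f) -> 0x29
vd[7] and(0x61,0x01) -> 0x01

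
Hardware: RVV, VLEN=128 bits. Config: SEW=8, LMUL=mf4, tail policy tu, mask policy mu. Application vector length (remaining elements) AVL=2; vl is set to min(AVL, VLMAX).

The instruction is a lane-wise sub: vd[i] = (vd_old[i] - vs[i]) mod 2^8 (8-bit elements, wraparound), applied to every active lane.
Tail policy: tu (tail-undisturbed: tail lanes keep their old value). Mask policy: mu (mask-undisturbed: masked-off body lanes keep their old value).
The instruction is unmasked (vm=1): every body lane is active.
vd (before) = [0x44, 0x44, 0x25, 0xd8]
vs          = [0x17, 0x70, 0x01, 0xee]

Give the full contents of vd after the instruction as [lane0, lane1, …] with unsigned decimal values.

VLMAX = VLEN×LMUL/SEW = 128×1/4/8 = 4
vl = min(AVL, VLMAX) = min(2, 4) = 2
lane  0: sub(0x44,0x17) ⇒ 0x2d
lane  1: sub(0x44,0x70) ⇒ 0xd4
lane  2: tail/keep ⇒ 0x25
lane  3: tail/keep ⇒ 0xd8

vd = [45, 212, 37, 216]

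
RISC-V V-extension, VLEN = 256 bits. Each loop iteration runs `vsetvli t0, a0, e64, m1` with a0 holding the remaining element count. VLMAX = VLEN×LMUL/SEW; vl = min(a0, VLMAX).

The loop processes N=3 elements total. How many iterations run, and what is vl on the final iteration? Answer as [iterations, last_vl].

VLMAX = (256 × 1) / 64 = 4 lanes
3 elements at 4/iter → 1 passes, remainder 3 on the last

[iterations, last_vl] = [1, 3]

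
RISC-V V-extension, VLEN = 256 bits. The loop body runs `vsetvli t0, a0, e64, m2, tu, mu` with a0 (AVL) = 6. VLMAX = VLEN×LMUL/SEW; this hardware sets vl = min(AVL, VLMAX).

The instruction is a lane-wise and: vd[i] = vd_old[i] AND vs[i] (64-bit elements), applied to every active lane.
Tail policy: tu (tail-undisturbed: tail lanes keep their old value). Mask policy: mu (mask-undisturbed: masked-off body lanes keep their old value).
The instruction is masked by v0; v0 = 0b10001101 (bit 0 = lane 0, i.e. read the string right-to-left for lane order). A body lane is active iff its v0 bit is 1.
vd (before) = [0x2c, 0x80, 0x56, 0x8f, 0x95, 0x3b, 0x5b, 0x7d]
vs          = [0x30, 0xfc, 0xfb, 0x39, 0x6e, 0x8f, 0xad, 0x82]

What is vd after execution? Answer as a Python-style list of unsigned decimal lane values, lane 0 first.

vd = [32, 128, 82, 9, 149, 59, 91, 125]

VLMAX = (256 × 2) / 64 = 8 lanes
vl = min(AVL, VLMAX) = min(6, 8) = 6
lane  0: and(0x2c,0x30) ⇒ 0x20
lane  1: mask-off/keep ⇒ 0x80
lane  2: and(0x56,0xfb) ⇒ 0x52
lane  3: and(0x8f,0x39) ⇒ 0x09
lane  4: mask-off/keep ⇒ 0x95
lane  5: mask-off/keep ⇒ 0x3b
lane  6: tail/keep ⇒ 0x5b
lane  7: tail/keep ⇒ 0x7d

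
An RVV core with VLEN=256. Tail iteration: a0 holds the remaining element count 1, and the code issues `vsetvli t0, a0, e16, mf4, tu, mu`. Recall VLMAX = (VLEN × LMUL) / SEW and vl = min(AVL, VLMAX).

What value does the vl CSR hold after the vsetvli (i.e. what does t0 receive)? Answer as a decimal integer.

lanes per group: 256·1/4/16 = 4
vl = min(AVL, VLMAX) = min(1, 4) = 1

vl = 1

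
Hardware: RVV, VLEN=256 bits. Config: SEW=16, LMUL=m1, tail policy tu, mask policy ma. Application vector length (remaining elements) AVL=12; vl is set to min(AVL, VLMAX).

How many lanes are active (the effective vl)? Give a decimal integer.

lanes per group: 256·1/16 = 16
vl ← min(12, 16) = 12

vl = 12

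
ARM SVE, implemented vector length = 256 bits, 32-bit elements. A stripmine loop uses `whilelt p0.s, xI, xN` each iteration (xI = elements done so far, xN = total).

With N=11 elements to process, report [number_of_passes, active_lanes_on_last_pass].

256-bit reg / 32-bit elem → 8 lanes
iterations = ceil(11/8) = 2; final-pass vl = 3

[iterations, last_vl] = [2, 3]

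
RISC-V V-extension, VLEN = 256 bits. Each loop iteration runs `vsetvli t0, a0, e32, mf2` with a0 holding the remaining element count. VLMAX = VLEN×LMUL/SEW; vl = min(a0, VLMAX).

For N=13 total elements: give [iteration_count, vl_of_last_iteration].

lanes per group: 256·1/2/32 = 4
iterations = ceil(13/4) = 4; final-pass vl = 1

[iterations, last_vl] = [4, 1]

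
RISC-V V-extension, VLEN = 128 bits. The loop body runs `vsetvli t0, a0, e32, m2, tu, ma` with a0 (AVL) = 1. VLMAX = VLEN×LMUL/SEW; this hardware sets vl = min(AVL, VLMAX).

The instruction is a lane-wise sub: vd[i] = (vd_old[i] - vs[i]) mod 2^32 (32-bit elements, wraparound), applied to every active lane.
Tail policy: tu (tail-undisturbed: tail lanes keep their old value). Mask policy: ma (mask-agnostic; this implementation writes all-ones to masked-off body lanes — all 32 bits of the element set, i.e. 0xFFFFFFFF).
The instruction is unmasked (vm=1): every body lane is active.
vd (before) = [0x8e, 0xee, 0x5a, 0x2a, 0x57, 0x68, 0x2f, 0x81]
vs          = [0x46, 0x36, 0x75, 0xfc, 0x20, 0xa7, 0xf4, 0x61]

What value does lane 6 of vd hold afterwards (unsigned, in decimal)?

VLMAX = (128 × 2) / 32 = 8 lanes
vl ← min(1, 8) = 1
vd[0] sub(0x8e,0x46) -> 0x48
vd[1] tail/keep -> 0xee
vd[2] tail/keep -> 0x5a
vd[3] tail/keep -> 0x2a
vd[4] tail/keep -> 0x57
vd[5] tail/keep -> 0x68
vd[6] tail/keep -> 0x2f
vd[7] tail/keep -> 0x81

vd[6] = 47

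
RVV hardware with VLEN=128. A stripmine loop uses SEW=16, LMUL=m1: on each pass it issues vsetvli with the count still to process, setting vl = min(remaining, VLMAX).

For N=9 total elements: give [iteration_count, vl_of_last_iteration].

VLMAX = VLEN×LMUL/SEW = 128×1/16 = 8
9 elements at 8/iter → 2 passes, remainder 1 on the last

[iterations, last_vl] = [2, 1]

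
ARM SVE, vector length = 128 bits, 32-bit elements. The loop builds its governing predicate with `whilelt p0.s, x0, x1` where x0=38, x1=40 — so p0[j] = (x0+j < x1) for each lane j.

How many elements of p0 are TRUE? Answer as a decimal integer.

vl = 2

register lanes = 128/32 = 4
p0[j] = (38+j < 40); true for j=0..1 → 2 lanes set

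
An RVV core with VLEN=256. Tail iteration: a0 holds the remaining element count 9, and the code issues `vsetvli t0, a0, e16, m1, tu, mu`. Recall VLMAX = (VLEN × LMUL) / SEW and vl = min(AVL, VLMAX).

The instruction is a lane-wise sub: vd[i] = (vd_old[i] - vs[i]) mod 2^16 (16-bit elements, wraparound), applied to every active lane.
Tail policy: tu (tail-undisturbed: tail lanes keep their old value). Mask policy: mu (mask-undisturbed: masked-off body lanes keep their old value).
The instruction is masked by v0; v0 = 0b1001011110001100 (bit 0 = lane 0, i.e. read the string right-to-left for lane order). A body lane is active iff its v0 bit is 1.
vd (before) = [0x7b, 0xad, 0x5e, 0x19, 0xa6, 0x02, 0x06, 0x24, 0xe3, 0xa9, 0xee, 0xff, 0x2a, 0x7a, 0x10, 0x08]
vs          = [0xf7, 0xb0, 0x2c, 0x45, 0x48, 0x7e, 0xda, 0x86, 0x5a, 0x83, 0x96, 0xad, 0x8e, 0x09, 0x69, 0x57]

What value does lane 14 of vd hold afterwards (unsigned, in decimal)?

vd[14] = 16

VLMAX = (256 × 1) / 16 = 16 lanes
vl ← min(9, 16) = 9
vd[0] mask-off/keep -> 0x7b
vd[1] mask-off/keep -> 0xad
vd[2] sub(0x5e,0x2c) -> 0x32
vd[3] sub(0x19,0x45) -> 0xffd4
vd[4] mask-off/keep -> 0xa6
vd[5] mask-off/keep -> 0x02
vd[6] mask-off/keep -> 0x06
vd[7] sub(0x24,0x86) -> 0xff9e
vd[8] sub(0xe3,0x5a) -> 0x89
vd[9] tail/keep -> 0xa9
vd[10] tail/keep -> 0xee
vd[11] tail/keep -> 0xff
vd[12] tail/keep -> 0x2a
vd[13] tail/keep -> 0x7a
vd[14] tail/keep -> 0x10
vd[15] tail/keep -> 0x08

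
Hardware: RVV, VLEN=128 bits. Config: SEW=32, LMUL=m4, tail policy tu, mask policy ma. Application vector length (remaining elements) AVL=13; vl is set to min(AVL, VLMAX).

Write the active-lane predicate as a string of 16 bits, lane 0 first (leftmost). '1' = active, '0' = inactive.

predicate = 1111111111111000

VLMAX = VLEN×LMUL/SEW = 128×4/32 = 16
vl ← min(13, 16) = 13
bits (lane 0 leftmost): 1111111111111000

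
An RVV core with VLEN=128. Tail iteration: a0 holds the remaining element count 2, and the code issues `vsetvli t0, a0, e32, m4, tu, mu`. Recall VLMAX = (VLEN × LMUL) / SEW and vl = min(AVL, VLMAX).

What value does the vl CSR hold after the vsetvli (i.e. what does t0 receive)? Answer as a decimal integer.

vl = 2

lanes per group: 128·4/32 = 16
vl ← min(2, 16) = 2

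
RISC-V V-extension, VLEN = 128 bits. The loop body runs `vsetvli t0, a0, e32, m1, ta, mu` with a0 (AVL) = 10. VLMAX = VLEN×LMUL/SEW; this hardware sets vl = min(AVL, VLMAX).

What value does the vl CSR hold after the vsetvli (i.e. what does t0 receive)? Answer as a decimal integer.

vl = 4

lanes per group: 128·1/32 = 4
AVL=10 > VLMAX=4, so vl = 4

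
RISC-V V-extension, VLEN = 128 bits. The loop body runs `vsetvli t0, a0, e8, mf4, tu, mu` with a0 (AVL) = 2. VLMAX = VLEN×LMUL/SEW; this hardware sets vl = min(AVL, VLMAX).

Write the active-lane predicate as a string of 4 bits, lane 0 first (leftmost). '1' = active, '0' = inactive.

VLMAX = VLEN×LMUL/SEW = 128×1/4/8 = 4
AVL=2 ≤ VLMAX=4, so vl = 2
bits (lane 0 leftmost): 1100

predicate = 1100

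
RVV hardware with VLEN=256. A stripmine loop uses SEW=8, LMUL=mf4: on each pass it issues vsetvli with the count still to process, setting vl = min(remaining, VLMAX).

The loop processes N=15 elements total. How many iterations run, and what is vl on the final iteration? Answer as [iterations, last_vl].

lanes per group: 256·1/4/8 = 8
N=15: ⌈15/8⌉ = 2 iters; last vl = 15 − 1×8 = 7

[iterations, last_vl] = [2, 7]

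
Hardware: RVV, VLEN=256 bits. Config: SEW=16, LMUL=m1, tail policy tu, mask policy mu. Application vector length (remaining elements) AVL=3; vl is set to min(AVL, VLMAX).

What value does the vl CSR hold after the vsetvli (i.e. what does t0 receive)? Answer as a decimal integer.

VLMAX = (256 × 1) / 16 = 16 lanes
vl = min(AVL, VLMAX) = min(3, 16) = 3

vl = 3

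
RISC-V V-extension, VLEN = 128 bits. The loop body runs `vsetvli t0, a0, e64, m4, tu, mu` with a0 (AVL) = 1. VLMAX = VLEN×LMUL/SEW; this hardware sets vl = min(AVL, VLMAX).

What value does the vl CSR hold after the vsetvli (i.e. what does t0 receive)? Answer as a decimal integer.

VLMAX = VLEN×LMUL/SEW = 128×4/64 = 8
vl = min(AVL, VLMAX) = min(1, 8) = 1

vl = 1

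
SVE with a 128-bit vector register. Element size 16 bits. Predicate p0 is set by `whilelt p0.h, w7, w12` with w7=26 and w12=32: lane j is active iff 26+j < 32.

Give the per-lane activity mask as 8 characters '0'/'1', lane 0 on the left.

lane count: 128 div 16 = 8
whilelt: lane j active iff 26+j < 32 → j < 6 → 6 active
bits (lane 0 leftmost): 11111100

predicate = 11111100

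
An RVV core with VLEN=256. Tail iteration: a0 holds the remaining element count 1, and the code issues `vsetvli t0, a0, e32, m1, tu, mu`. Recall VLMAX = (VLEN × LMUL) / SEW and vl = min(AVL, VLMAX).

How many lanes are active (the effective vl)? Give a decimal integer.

vl = 1

VLMAX = (256 × 1) / 32 = 8 lanes
vl = min(AVL, VLMAX) = min(1, 8) = 1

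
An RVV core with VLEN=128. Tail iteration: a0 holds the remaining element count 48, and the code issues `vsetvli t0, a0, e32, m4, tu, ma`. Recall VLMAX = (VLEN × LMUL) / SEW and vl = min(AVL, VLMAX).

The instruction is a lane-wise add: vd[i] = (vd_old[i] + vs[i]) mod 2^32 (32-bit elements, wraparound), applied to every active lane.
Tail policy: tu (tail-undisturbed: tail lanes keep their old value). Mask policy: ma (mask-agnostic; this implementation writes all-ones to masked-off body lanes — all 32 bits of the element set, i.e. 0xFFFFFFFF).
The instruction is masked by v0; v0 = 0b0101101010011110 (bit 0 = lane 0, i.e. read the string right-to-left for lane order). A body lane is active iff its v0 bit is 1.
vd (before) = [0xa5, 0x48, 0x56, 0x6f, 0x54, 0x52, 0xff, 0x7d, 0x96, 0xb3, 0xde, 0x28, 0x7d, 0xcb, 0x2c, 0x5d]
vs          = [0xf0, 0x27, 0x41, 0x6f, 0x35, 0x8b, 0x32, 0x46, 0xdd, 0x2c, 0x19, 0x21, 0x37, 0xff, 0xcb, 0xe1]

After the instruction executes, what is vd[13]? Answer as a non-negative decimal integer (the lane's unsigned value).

vd[13] = 4294967295

VLMAX = VLEN×LMUL/SEW = 128×4/32 = 16
vl ← min(48, 16) = 16
[0] mask-off/ones = 0xffffffff
[1] add(0x48,0x27) = 0x6f
[2] add(0x56,0x41) = 0x97
[3] add(0x6f,0x6f) = 0xde
[4] add(0x54,0x35) = 0x89
[5] mask-off/ones = 0xffffffff
[6] mask-off/ones = 0xffffffff
[7] add(0x7d,0x46) = 0xc3
[8] mask-off/ones = 0xffffffff
[9] add(0xb3,0x2c) = 0xdf
[10] mask-off/ones = 0xffffffff
[11] add(0x28,0x21) = 0x49
[12] add(0x7d,0x37) = 0xb4
[13] mask-off/ones = 0xffffffff
[14] add(0x2c,0xcb) = 0xf7
[15] mask-off/ones = 0xffffffff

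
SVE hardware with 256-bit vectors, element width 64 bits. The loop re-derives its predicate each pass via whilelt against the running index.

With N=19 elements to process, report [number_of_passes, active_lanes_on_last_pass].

lane count: 256 div 64 = 4
N=19: ⌈19/4⌉ = 5 iters; last vl = 19 − 4×4 = 3

[iterations, last_vl] = [5, 3]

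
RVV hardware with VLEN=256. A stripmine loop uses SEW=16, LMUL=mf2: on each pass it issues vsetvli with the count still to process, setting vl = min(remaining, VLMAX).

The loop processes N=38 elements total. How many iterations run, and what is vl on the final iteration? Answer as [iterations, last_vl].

VLMAX = VLEN×LMUL/SEW = 256×1/2/16 = 8
iterations = ceil(38/8) = 5; final-pass vl = 6

[iterations, last_vl] = [5, 6]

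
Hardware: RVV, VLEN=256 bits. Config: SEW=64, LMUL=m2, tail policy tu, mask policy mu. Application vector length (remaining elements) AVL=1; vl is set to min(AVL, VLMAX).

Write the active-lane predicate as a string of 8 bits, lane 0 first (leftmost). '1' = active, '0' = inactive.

predicate = 10000000

VLMAX = (256 × 2) / 64 = 8 lanes
vl ← min(1, 8) = 1
bits (lane 0 leftmost): 10000000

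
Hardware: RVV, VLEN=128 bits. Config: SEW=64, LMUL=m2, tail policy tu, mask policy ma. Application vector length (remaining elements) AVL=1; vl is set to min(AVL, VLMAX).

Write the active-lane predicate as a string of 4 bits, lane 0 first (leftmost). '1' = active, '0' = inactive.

lanes per group: 128·2/64 = 4
AVL=1 ≤ VLMAX=4, so vl = 1
bits (lane 0 leftmost): 1000

predicate = 1000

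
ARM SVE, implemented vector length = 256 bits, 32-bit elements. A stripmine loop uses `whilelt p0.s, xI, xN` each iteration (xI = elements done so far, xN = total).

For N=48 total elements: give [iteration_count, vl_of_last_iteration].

256-bit reg / 32-bit elem → 8 lanes
48 elements at 8/iter → 6 passes, remainder 8 on the last

[iterations, last_vl] = [6, 8]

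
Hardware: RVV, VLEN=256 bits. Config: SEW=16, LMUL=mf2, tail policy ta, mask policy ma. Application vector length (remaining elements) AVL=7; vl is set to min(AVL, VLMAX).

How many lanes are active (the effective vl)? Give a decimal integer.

vl = 7

VLMAX = (256 × 1/2) / 16 = 8 lanes
vl ← min(7, 8) = 7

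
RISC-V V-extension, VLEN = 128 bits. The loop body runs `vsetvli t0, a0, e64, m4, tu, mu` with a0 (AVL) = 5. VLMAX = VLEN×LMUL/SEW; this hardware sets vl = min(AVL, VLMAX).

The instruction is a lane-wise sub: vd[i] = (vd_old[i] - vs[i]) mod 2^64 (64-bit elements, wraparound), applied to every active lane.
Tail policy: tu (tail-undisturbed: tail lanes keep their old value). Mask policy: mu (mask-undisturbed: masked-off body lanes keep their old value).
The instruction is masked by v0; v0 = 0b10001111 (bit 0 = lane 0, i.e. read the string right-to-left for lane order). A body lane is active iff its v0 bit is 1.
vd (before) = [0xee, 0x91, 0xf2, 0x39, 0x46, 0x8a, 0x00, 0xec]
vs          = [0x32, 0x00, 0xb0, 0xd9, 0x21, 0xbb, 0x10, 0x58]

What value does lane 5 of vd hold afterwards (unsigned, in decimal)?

vd[5] = 138

VLMAX = (128 × 4) / 64 = 8 lanes
AVL=5 ≤ VLMAX=8, so vl = 5
vd[0] sub(0xee,0x32) -> 0xbc
vd[1] sub(0x91,0x00) -> 0x91
vd[2] sub(0xf2,0xb0) -> 0x42
vd[3] sub(0x39,0xd9) -> 0xffffffffffffff60
vd[4] mask-off/keep -> 0x46
vd[5] tail/keep -> 0x8a
vd[6] tail/keep -> 0x00
vd[7] tail/keep -> 0xec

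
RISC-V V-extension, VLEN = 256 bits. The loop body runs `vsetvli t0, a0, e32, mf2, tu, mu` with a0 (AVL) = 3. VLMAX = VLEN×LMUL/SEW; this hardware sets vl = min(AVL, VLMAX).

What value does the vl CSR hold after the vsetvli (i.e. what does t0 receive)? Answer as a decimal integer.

VLMAX = VLEN×LMUL/SEW = 256×1/2/32 = 4
vl = min(AVL, VLMAX) = min(3, 4) = 3

vl = 3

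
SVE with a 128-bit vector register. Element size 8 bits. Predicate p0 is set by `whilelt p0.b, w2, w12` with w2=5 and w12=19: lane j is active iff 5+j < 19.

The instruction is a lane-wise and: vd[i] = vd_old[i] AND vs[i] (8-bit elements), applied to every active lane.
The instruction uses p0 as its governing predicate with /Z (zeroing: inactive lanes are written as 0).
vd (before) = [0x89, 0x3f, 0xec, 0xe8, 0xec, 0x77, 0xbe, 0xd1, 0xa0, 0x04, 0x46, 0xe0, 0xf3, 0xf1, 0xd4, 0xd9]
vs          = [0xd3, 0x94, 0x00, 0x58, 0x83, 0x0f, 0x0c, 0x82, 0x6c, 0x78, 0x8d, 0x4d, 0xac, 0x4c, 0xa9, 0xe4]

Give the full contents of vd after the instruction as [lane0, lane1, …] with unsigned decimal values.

vd = [129, 20, 0, 72, 128, 7, 12, 128, 32, 0, 4, 64, 160, 64, 0, 0]

register lanes = 128/8 = 16
p0[j] = (5+j < 19); true for j=0..13 → 14 lanes set
[0] and(0x89,0xd3) = 0x81
[1] and(0x3f,0x94) = 0x14
[2] and(0xec,0x00) = 0x00
[3] and(0xe8,0x58) = 0x48
[4] and(0xec,0x83) = 0x80
[5] and(0x77,0x0f) = 0x07
[6] and(0xbe,0x0c) = 0x0c
[7] and(0xd1,0x82) = 0x80
[8] and(0xa0,0x6c) = 0x20
[9] and(0x04,0x78) = 0x00
[10] and(0x46,0x8d) = 0x04
[11] and(0xe0,0x4d) = 0x40
[12] and(0xf3,0xac) = 0xa0
[13] and(0xf1,0x4c) = 0x40
[14] tail/zero = 0x00
[15] tail/zero = 0x00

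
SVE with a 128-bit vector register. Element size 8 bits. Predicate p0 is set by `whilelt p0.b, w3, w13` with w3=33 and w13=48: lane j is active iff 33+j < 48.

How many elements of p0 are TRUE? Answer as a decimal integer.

128-bit reg / 8-bit elem → 16 lanes
whilelt: lane j active iff 33+j < 48 → j < 15 → 15 active

vl = 15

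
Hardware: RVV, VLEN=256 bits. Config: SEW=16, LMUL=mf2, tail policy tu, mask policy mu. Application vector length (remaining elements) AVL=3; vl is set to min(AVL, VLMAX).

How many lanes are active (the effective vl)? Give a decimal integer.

lanes per group: 256·1/2/16 = 8
AVL=3 ≤ VLMAX=8, so vl = 3

vl = 3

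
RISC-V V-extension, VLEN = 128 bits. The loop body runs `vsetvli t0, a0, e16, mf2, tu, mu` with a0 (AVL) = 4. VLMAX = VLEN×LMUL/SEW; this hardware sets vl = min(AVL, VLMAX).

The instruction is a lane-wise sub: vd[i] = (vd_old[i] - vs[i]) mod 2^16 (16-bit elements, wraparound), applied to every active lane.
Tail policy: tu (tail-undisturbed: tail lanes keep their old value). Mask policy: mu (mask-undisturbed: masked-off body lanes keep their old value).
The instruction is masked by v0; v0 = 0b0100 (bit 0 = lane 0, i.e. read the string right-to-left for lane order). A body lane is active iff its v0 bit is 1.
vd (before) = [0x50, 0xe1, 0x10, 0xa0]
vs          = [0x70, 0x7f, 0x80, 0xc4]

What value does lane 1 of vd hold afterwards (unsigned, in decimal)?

vd[1] = 225

VLMAX = VLEN×LMUL/SEW = 128×1/2/16 = 4
vl ← min(4, 4) = 4
vd[0] mask-off/keep -> 0x50
vd[1] mask-off/keep -> 0xe1
vd[2] sub(0x10,0x80) -> 0xff90
vd[3] mask-off/keep -> 0xa0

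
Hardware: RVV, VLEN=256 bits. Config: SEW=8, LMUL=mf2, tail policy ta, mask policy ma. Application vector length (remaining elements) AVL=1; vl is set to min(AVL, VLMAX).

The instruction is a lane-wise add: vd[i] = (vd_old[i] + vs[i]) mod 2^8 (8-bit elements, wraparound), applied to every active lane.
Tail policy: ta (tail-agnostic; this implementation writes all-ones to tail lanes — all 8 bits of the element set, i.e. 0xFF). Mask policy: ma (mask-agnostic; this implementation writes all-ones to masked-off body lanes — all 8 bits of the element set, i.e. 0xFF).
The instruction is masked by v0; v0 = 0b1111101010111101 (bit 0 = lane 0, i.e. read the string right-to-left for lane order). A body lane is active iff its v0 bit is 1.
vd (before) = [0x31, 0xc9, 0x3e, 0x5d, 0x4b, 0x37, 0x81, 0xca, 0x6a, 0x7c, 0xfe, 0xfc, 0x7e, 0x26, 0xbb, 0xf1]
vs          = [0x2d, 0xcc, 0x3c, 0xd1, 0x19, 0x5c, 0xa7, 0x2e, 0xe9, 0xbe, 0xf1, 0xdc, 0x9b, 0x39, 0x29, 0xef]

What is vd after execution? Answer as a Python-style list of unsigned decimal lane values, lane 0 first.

VLMAX = VLEN×LMUL/SEW = 256×1/2/8 = 16
vl ← min(1, 16) = 1
lane  0: add(0x31,0x2d) ⇒ 0x5e
lane  1: tail/ones ⇒ 0xff
lane  2: tail/ones ⇒ 0xff
lane  3: tail/ones ⇒ 0xff
lane  4: tail/ones ⇒ 0xff
lane  5: tail/ones ⇒ 0xff
lane  6: tail/ones ⇒ 0xff
lane  7: tail/ones ⇒ 0xff
lane  8: tail/ones ⇒ 0xff
lane  9: tail/ones ⇒ 0xff
lane 10: tail/ones ⇒ 0xff
lane 11: tail/ones ⇒ 0xff
lane 12: tail/ones ⇒ 0xff
lane 13: tail/ones ⇒ 0xff
lane 14: tail/ones ⇒ 0xff
lane 15: tail/ones ⇒ 0xff

vd = [94, 255, 255, 255, 255, 255, 255, 255, 255, 255, 255, 255, 255, 255, 255, 255]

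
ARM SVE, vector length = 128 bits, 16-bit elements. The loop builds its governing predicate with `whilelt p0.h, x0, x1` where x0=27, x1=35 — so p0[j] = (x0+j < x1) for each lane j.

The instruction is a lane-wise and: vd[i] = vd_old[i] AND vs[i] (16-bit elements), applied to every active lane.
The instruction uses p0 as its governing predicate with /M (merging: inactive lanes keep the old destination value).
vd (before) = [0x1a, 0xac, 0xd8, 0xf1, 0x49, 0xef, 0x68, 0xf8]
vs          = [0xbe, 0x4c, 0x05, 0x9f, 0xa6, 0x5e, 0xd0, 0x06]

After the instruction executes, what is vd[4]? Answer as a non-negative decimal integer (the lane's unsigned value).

register lanes = 128/16 = 8
p0[j] = (27+j < 35); true for j=0..7 → 8 lanes set
[0] and(0x1a,0xbe) = 0x1a
[1] and(0xac,0x4c) = 0x0c
[2] and(0xd8,0x05) = 0x00
[3] and(0xf1,0x9f) = 0x91
[4] and(0x49,0xa6) = 0x00
[5] and(0xef,0x5e) = 0x4e
[6] and(0x68,0xd0) = 0x40
[7] and(0xf8,0x06) = 0x00

vd[4] = 0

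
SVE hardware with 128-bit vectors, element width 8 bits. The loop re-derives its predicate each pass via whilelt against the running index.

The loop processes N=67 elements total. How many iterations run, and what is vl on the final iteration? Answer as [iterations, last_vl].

lane count: 128 div 8 = 16
67 elements at 16/iter → 5 passes, remainder 3 on the last

[iterations, last_vl] = [5, 3]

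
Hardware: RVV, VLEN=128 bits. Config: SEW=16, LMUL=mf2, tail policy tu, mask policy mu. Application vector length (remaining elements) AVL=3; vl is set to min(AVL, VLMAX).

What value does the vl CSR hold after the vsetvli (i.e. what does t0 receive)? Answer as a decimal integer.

VLMAX = (128 × 1/2) / 16 = 4 lanes
AVL=3 ≤ VLMAX=4, so vl = 3

vl = 3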